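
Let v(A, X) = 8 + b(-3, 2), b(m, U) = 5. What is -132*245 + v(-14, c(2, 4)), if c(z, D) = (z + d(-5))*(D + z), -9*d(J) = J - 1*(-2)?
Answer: -32327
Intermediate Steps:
d(J) = -2/9 - J/9 (d(J) = -(J - 1*(-2))/9 = -(J + 2)/9 = -(2 + J)/9 = -2/9 - J/9)
c(z, D) = (⅓ + z)*(D + z) (c(z, D) = (z + (-2/9 - ⅑*(-5)))*(D + z) = (z + (-2/9 + 5/9))*(D + z) = (z + ⅓)*(D + z) = (⅓ + z)*(D + z))
v(A, X) = 13 (v(A, X) = 8 + 5 = 13)
-132*245 + v(-14, c(2, 4)) = -132*245 + 13 = -32340 + 13 = -32327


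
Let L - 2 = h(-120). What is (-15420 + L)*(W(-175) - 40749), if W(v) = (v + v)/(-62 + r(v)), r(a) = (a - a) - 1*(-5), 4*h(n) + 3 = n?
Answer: 143509185685/228 ≈ 6.2943e+8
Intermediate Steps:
h(n) = -3/4 + n/4
L = -115/4 (L = 2 + (-3/4 + (1/4)*(-120)) = 2 + (-3/4 - 30) = 2 - 123/4 = -115/4 ≈ -28.750)
r(a) = 5 (r(a) = 0 + 5 = 5)
W(v) = -2*v/57 (W(v) = (v + v)/(-62 + 5) = (2*v)/(-57) = (2*v)*(-1/57) = -2*v/57)
(-15420 + L)*(W(-175) - 40749) = (-15420 - 115/4)*(-2/57*(-175) - 40749) = -61795*(350/57 - 40749)/4 = -61795/4*(-2322343/57) = 143509185685/228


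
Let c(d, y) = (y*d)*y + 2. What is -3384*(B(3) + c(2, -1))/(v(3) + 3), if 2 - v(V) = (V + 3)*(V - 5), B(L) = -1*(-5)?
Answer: -30456/17 ≈ -1791.5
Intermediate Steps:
B(L) = 5
v(V) = 2 - (-5 + V)*(3 + V) (v(V) = 2 - (V + 3)*(V - 5) = 2 - (3 + V)*(-5 + V) = 2 - (-5 + V)*(3 + V))
c(d, y) = 2 + d*y**2 (c(d, y) = (d*y)*y + 2 = d*y**2 + 2 = 2 + d*y**2)
-3384*(B(3) + c(2, -1))/(v(3) + 3) = -3384*(5 + (2 + 2*(-1)**2))/((17 - 1*3**2 + 2*3) + 3) = -3384*(5 + (2 + 2*1))/((17 - 1*9 + 6) + 3) = -3384*(5 + (2 + 2))/((17 - 9 + 6) + 3) = -3384*(5 + 4)/(14 + 3) = -30456/17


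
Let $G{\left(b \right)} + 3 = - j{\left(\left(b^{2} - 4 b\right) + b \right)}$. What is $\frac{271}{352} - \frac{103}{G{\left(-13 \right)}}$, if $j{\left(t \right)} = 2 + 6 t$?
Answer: $\frac{375819}{441056} \approx 0.85209$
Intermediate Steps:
$G{\left(b \right)} = -5 - 6 b^{2} + 18 b$ ($G{\left(b \right)} = -3 - \left(2 + 6 \left(\left(b^{2} - 4 b\right) + b\right)\right) = -3 - \left(2 + 6 \left(b^{2} - 3 b\right)\right) = -3 - \left(2 + \left(- 18 b + 6 b^{2}\right)\right) = -3 - \left(2 - 18 b + 6 b^{2}\right) = -5 - 6 b^{2} + 18 b$)
$\frac{271}{352} - \frac{103}{G{\left(-13 \right)}} = \frac{271}{352} - \frac{103}{-5 - - 78 \left(-3 - 13\right)} = 271 \cdot \frac{1}{352} - \frac{103}{-5 - \left(-78\right) \left(-16\right)} = \frac{271}{352} - \frac{103}{-5 - 1248} = \frac{271}{352} - \frac{103}{-1253} = \frac{271}{352} - - \frac{103}{1253} = \frac{271}{352} + \frac{103}{1253} = \frac{375819}{441056}$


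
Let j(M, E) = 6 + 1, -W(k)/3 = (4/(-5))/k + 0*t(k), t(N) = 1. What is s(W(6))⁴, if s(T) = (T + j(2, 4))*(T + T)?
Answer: 479785216/390625 ≈ 1228.3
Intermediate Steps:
W(k) = 12/(5*k) (W(k) = -3*((4/(-5))/k + 0*1) = -3*((4*(-⅕))/k + 0) = -3*(-4/(5*k) + 0) = -(-12)/(5*k) = 12/(5*k))
j(M, E) = 7
s(T) = 2*T*(7 + T) (s(T) = (T + 7)*(T + T) = (7 + T)*(2*T) = 2*T*(7 + T))
s(W(6))⁴ = (2*((12/5)/6)*(7 + (12/5)/6))⁴ = (2*((12/5)*(⅙))*(7 + (12/5)*(⅙)))⁴ = (2*(⅖)*(7 + ⅖))⁴ = (2*(⅖)*(37/5))⁴ = (148/25)⁴ = 479785216/390625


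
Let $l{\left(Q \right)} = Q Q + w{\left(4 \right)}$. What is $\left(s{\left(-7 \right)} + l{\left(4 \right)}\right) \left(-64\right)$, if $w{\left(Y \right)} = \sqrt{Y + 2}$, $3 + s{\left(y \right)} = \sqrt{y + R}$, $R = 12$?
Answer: $-832 - 64 \sqrt{5} - 64 \sqrt{6} \approx -1131.9$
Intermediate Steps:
$s{\left(y \right)} = -3 + \sqrt{12 + y}$ ($s{\left(y \right)} = -3 + \sqrt{y + 12} = -3 + \sqrt{12 + y}$)
$w{\left(Y \right)} = \sqrt{2 + Y}$
$l{\left(Q \right)} = \sqrt{6} + Q^{2}$ ($l{\left(Q \right)} = Q Q + \sqrt{2 + 4} = Q^{2} + \sqrt{6} = \sqrt{6} + Q^{2}$)
$\left(s{\left(-7 \right)} + l{\left(4 \right)}\right) \left(-64\right) = \left(\left(-3 + \sqrt{12 - 7}\right) + \left(\sqrt{6} + 4^{2}\right)\right) \left(-64\right) = \left(\left(-3 + \sqrt{5}\right) + \left(\sqrt{6} + 16\right)\right) \left(-64\right) = \left(\left(-3 + \sqrt{5}\right) + \left(16 + \sqrt{6}\right)\right) \left(-64\right) = \left(13 + \sqrt{5} + \sqrt{6}\right) \left(-64\right) = -832 - 64 \sqrt{5} - 64 \sqrt{6}$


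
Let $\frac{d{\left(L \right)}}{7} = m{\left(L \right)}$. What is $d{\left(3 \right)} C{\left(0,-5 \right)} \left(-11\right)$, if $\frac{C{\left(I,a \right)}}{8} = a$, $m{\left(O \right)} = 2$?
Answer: $6160$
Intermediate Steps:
$C{\left(I,a \right)} = 8 a$
$d{\left(L \right)} = 14$ ($d{\left(L \right)} = 7 \cdot 2 = 14$)
$d{\left(3 \right)} C{\left(0,-5 \right)} \left(-11\right) = 14 \cdot 8 \left(-5\right) \left(-11\right) = 14 \left(-40\right) \left(-11\right) = \left(-560\right) \left(-11\right) = 6160$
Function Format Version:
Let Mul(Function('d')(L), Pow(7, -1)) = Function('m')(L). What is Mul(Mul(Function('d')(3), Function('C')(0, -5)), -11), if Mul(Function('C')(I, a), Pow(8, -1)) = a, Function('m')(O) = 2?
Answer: 6160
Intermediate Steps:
Function('C')(I, a) = Mul(8, a)
Function('d')(L) = 14 (Function('d')(L) = Mul(7, 2) = 14)
Mul(Mul(Function('d')(3), Function('C')(0, -5)), -11) = Mul(Mul(14, Mul(8, -5)), -11) = Mul(Mul(14, -40), -11) = Mul(-560, -11) = 6160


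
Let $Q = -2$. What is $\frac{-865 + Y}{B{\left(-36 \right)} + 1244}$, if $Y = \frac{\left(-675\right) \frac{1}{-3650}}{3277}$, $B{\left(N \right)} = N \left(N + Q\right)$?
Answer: $- \frac{413852303}{1249690504} \approx -0.33116$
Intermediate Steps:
$B{\left(N \right)} = N \left(-2 + N\right)$ ($B{\left(N \right)} = N \left(N - 2\right) = N \left(-2 + N\right)$)
$Y = \frac{27}{478442}$ ($Y = \left(-675\right) \left(- \frac{1}{3650}\right) \frac{1}{3277} = \frac{27}{146} \cdot \frac{1}{3277} = \frac{27}{478442} \approx 5.6433 \cdot 10^{-5}$)
$\frac{-865 + Y}{B{\left(-36 \right)} + 1244} = \frac{-865 + \frac{27}{478442}}{- 36 \left(-2 - 36\right) + 1244} = - \frac{413852303}{478442 \left(\left(-36\right) \left(-38\right) + 1244\right)} = - \frac{413852303}{478442 \left(1368 + 1244\right)} = - \frac{413852303}{478442 \cdot 2612} = \left(- \frac{413852303}{478442}\right) \frac{1}{2612} = - \frac{413852303}{1249690504}$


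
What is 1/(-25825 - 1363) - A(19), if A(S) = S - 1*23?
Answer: 108751/27188 ≈ 4.0000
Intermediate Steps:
A(S) = -23 + S (A(S) = S - 23 = -23 + S)
1/(-25825 - 1363) - A(19) = 1/(-25825 - 1363) - (-23 + 19) = 1/(-27188) - 1*(-4) = -1/27188 + 4 = 108751/27188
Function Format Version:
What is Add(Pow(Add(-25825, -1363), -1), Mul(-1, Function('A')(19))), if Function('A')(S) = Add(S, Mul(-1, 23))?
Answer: Rational(108751, 27188) ≈ 4.0000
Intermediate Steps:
Function('A')(S) = Add(-23, S) (Function('A')(S) = Add(S, -23) = Add(-23, S))
Add(Pow(Add(-25825, -1363), -1), Mul(-1, Function('A')(19))) = Add(Pow(Add(-25825, -1363), -1), Mul(-1, Add(-23, 19))) = Add(Pow(-27188, -1), Mul(-1, -4)) = Add(Rational(-1, 27188), 4) = Rational(108751, 27188)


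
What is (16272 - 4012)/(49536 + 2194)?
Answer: 1226/5173 ≈ 0.23700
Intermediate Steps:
(16272 - 4012)/(49536 + 2194) = 12260/51730 = 12260*(1/51730) = 1226/5173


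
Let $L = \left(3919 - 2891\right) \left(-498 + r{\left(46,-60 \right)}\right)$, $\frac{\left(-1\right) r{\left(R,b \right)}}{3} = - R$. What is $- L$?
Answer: $370080$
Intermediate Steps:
$r{\left(R,b \right)} = 3 R$ ($r{\left(R,b \right)} = - 3 \left(- R\right) = 3 R$)
$L = -370080$ ($L = \left(3919 - 2891\right) \left(-498 + 3 \cdot 46\right) = 1028 \left(-498 + 138\right) = 1028 \left(-360\right) = -370080$)
$- L = \left(-1\right) \left(-370080\right) = 370080$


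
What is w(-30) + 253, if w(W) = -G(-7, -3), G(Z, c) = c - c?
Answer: 253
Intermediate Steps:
G(Z, c) = 0
w(W) = 0 (w(W) = -1*0 = 0)
w(-30) + 253 = 0 + 253 = 253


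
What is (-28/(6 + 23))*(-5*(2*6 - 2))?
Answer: 1400/29 ≈ 48.276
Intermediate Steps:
(-28/(6 + 23))*(-5*(2*6 - 2)) = (-28/29)*(-5*(12 - 2)) = ((1/29)*(-28))*(-5*10) = -28/29*(-50) = 1400/29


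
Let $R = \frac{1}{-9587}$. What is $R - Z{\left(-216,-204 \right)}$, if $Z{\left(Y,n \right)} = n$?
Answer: $\frac{1955747}{9587} \approx 204.0$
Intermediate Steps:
$R = - \frac{1}{9587} \approx -0.00010431$
$R - Z{\left(-216,-204 \right)} = - \frac{1}{9587} - -204 = - \frac{1}{9587} + 204 = \frac{1955747}{9587}$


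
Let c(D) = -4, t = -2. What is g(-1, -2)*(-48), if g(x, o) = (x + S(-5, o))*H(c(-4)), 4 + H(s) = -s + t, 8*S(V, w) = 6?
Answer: -24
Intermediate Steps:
S(V, w) = ¾ (S(V, w) = (⅛)*6 = ¾)
H(s) = -6 - s (H(s) = -4 + (-s - 2) = -4 + (-2 - s) = -6 - s)
g(x, o) = -3/2 - 2*x (g(x, o) = (x + ¾)*(-6 - 1*(-4)) = (¾ + x)*(-6 + 4) = (¾ + x)*(-2) = -3/2 - 2*x)
g(-1, -2)*(-48) = (-3/2 - 2*(-1))*(-48) = (-3/2 + 2)*(-48) = (½)*(-48) = -24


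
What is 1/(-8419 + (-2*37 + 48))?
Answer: -1/8445 ≈ -0.00011841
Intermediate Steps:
1/(-8419 + (-2*37 + 48)) = 1/(-8419 + (-74 + 48)) = 1/(-8419 - 26) = 1/(-8445) = -1/8445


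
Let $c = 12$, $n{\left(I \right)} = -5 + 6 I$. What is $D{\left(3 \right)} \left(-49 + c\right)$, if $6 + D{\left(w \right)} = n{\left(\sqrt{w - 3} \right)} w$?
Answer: $777$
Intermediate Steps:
$D{\left(w \right)} = -6 + w \left(-5 + 6 \sqrt{-3 + w}\right)$ ($D{\left(w \right)} = -6 + \left(-5 + 6 \sqrt{w - 3}\right) w = -6 + \left(-5 + 6 \sqrt{-3 + w}\right) w = -6 + w \left(-5 + 6 \sqrt{-3 + w}\right)$)
$D{\left(3 \right)} \left(-49 + c\right) = \left(-6 + 3 \left(-5 + 6 \sqrt{-3 + 3}\right)\right) \left(-49 + 12\right) = \left(-6 + 3 \left(-5 + 6 \sqrt{0}\right)\right) \left(-37\right) = \left(-6 + 3 \left(-5 + 6 \cdot 0\right)\right) \left(-37\right) = \left(-6 + 3 \left(-5 + 0\right)\right) \left(-37\right) = \left(-6 + 3 \left(-5\right)\right) \left(-37\right) = \left(-6 - 15\right) \left(-37\right) = \left(-21\right) \left(-37\right) = 777$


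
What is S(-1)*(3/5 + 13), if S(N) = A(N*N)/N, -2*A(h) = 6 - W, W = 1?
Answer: 34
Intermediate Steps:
A(h) = -5/2 (A(h) = -(6 - 1*1)/2 = -(6 - 1)/2 = -½*5 = -5/2)
S(N) = -5/(2*N)
S(-1)*(3/5 + 13) = (-5/2/(-1))*(3/5 + 13) = (-5/2*(-1))*(3*(⅕) + 13) = 5*(⅗ + 13)/2 = (5/2)*(68/5) = 34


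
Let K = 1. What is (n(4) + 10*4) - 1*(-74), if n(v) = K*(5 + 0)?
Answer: 119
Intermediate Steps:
n(v) = 5 (n(v) = 1*(5 + 0) = 1*5 = 5)
(n(4) + 10*4) - 1*(-74) = (5 + 10*4) - 1*(-74) = (5 + 40) + 74 = 45 + 74 = 119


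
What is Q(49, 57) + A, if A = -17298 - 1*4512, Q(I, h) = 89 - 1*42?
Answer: -21763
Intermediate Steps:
Q(I, h) = 47 (Q(I, h) = 89 - 42 = 47)
A = -21810 (A = -17298 - 4512 = -21810)
Q(49, 57) + A = 47 - 21810 = -21763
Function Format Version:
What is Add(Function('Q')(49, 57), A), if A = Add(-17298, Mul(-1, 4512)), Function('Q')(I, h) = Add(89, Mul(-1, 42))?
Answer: -21763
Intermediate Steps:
Function('Q')(I, h) = 47 (Function('Q')(I, h) = Add(89, -42) = 47)
A = -21810 (A = Add(-17298, -4512) = -21810)
Add(Function('Q')(49, 57), A) = Add(47, -21810) = -21763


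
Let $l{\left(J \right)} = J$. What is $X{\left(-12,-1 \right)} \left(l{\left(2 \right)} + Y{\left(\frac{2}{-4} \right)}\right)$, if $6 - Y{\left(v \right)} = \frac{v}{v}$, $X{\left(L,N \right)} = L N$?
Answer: $84$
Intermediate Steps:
$Y{\left(v \right)} = 5$ ($Y{\left(v \right)} = 6 - \frac{v}{v} = 6 - 1 = 5$)
$X{\left(-12,-1 \right)} \left(l{\left(2 \right)} + Y{\left(\frac{2}{-4} \right)}\right) = \left(-12\right) \left(-1\right) \left(2 + 5\right) = 12 \cdot 7 = 84$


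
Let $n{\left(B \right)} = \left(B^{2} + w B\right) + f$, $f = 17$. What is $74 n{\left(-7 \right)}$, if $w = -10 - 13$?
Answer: $16798$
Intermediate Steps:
$w = -23$ ($w = -10 - 13 = -23$)
$n{\left(B \right)} = 17 + B^{2} - 23 B$ ($n{\left(B \right)} = \left(B^{2} - 23 B\right) + 17 = 17 + B^{2} - 23 B$)
$74 n{\left(-7 \right)} = 74 \left(17 + \left(-7\right)^{2} - -161\right) = 74 \left(17 + 49 + 161\right) = 74 \cdot 227 = 16798$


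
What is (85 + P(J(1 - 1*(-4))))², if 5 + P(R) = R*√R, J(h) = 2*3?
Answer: 6616 + 960*√6 ≈ 8967.5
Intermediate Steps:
J(h) = 6
P(R) = -5 + R^(3/2) (P(R) = -5 + R*√R = -5 + R^(3/2))
(85 + P(J(1 - 1*(-4))))² = (85 + (-5 + 6^(3/2)))² = (85 + (-5 + 6*√6))² = (80 + 6*√6)²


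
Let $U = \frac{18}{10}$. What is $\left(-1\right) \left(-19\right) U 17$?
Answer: $\frac{2907}{5} \approx 581.4$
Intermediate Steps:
$U = \frac{9}{5}$ ($U = 18 \cdot \frac{1}{10} = \frac{9}{5} \approx 1.8$)
$\left(-1\right) \left(-19\right) U 17 = \left(-1\right) \left(-19\right) \frac{9}{5} \cdot 17 = 19 \cdot \frac{9}{5} \cdot 17 = \frac{171}{5} \cdot 17 = \frac{2907}{5}$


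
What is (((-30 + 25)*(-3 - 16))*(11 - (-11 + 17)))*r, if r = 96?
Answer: 45600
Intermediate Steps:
(((-30 + 25)*(-3 - 16))*(11 - (-11 + 17)))*r = (((-30 + 25)*(-3 - 16))*(11 - (-11 + 17)))*96 = ((-5*(-19))*(11 - 1*6))*96 = (95*(11 - 6))*96 = (95*5)*96 = 475*96 = 45600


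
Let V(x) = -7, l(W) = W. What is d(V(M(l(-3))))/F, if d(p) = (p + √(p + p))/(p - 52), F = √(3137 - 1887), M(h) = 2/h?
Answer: √2*(7 - I*√14)/2950 ≈ 0.0033558 - 0.0017937*I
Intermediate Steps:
F = 25*√2 (F = √1250 = 25*√2 ≈ 35.355)
d(p) = (p + √2*√p)/(-52 + p) (d(p) = (p + √(2*p))/(-52 + p) = (p + √2*√p)/(-52 + p))
d(V(M(l(-3))))/F = ((-7 + √2*√(-7))/(-52 - 7))/((25*√2)) = ((-7 + √2*(I*√7))/(-59))*(√2/50) = (-(-7 + I*√14)/59)*(√2/50) = (7/59 - I*√14/59)*(√2/50) = √2*(7/59 - I*√14/59)/50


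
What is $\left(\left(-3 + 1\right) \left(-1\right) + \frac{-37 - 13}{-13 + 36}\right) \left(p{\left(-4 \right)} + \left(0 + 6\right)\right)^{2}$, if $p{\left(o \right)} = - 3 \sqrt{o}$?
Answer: $\frac{288 i}{23} \approx 12.522 i$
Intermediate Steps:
$\left(\left(-3 + 1\right) \left(-1\right) + \frac{-37 - 13}{-13 + 36}\right) \left(p{\left(-4 \right)} + \left(0 + 6\right)\right)^{2} = \left(\left(-3 + 1\right) \left(-1\right) + \frac{-37 - 13}{-13 + 36}\right) \left(- 3 \sqrt{-4} + \left(0 + 6\right)\right)^{2} = \left(\left(-2\right) \left(-1\right) - \frac{50}{23}\right) \left(- 3 \cdot 2 i + 6\right)^{2} = \left(2 - \frac{50}{23}\right) \left(- 6 i + 6\right)^{2} = \left(2 - \frac{50}{23}\right) \left(6 - 6 i\right)^{2} = - \frac{4 \left(6 - 6 i\right)^{2}}{23}$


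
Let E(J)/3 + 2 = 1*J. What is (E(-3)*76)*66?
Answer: -75240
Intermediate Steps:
E(J) = -6 + 3*J (E(J) = -6 + 3*(1*J) = -6 + 3*J)
(E(-3)*76)*66 = ((-6 + 3*(-3))*76)*66 = ((-6 - 9)*76)*66 = -15*76*66 = -1140*66 = -75240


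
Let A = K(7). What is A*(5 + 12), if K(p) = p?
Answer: 119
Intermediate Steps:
A = 7
A*(5 + 12) = 7*(5 + 12) = 7*17 = 119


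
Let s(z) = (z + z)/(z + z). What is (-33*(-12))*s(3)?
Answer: 396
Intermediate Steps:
s(z) = 1 (s(z) = (2*z)/((2*z)) = (2*z)*(1/(2*z)) = 1)
(-33*(-12))*s(3) = -33*(-12)*1 = 396*1 = 396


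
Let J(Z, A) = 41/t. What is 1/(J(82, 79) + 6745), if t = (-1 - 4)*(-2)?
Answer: 10/67491 ≈ 0.00014817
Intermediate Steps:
t = 10 (t = -5*(-2) = 10)
J(Z, A) = 41/10
1/(J(82, 79) + 6745) = 1/(41/10 + 6745) = 1/(67491/10) = 10/67491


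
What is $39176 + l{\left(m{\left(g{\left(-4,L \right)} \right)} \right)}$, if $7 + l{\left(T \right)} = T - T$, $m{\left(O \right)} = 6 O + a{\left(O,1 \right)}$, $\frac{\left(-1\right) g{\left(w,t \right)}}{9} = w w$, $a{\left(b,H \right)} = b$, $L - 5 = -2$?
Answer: $39169$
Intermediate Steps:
$L = 3$ ($L = 5 - 2 = 3$)
$g{\left(w,t \right)} = - 9 w^{2}$ ($g{\left(w,t \right)} = - 9 w w = - 9 w^{2}$)
$m{\left(O \right)} = 7 O$ ($m{\left(O \right)} = 6 O + O = 7 O$)
$l{\left(T \right)} = -7$ ($l{\left(T \right)} = -7 + \left(T - T\right) = -7 + 0 = -7$)
$39176 + l{\left(m{\left(g{\left(-4,L \right)} \right)} \right)} = 39176 - 7 = 39169$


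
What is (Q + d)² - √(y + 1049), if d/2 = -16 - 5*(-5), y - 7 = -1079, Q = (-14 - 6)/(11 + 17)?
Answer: 14641/49 - I*√23 ≈ 298.8 - 4.7958*I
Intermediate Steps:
Q = -5/7 (Q = -20/28 = -20*1/28 = -5/7 ≈ -0.71429)
y = -1072 (y = 7 - 1079 = -1072)
d = 18 (d = 2*(-16 - 5*(-5)) = 2*(-16 + 25) = 2*9 = 18)
(Q + d)² - √(y + 1049) = (-5/7 + 18)² - √(-1072 + 1049) = (121/7)² - √(-23) = 14641/49 - I*√23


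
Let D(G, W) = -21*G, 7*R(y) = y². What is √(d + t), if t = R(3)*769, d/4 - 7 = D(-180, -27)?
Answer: √790699/7 ≈ 127.03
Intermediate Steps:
R(y) = y²/7
d = 15148 (d = 28 + 4*(-21*(-180)) = 28 + 4*3780 = 28 + 15120 = 15148)
t = 6921/7 (t = ((⅐)*3²)*769 = ((⅐)*9)*769 = (9/7)*769 = 6921/7 ≈ 988.71)
√(d + t) = √(15148 + 6921/7) = √(112957/7) = √790699/7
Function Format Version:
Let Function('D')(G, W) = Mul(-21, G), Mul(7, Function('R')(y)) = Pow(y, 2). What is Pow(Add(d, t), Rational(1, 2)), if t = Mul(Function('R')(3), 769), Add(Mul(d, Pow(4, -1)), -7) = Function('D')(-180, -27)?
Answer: Mul(Rational(1, 7), Pow(790699, Rational(1, 2))) ≈ 127.03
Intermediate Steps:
Function('R')(y) = Mul(Rational(1, 7), Pow(y, 2))
d = 15148 (d = Add(28, Mul(4, Mul(-21, -180))) = Add(28, Mul(4, 3780)) = Add(28, 15120) = 15148)
t = Rational(6921, 7) (t = Mul(Mul(Rational(1, 7), Pow(3, 2)), 769) = Mul(Mul(Rational(1, 7), 9), 769) = Mul(Rational(9, 7), 769) = Rational(6921, 7) ≈ 988.71)
Pow(Add(d, t), Rational(1, 2)) = Pow(Add(15148, Rational(6921, 7)), Rational(1, 2)) = Pow(Rational(112957, 7), Rational(1, 2)) = Mul(Rational(1, 7), Pow(790699, Rational(1, 2)))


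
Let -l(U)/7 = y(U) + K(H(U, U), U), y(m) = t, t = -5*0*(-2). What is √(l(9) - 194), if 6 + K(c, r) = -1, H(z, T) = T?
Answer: I*√145 ≈ 12.042*I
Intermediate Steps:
t = 0 (t = 0*(-2) = 0)
y(m) = 0
K(c, r) = -7 (K(c, r) = -6 - 1 = -7)
l(U) = 49 (l(U) = -7*(0 - 7) = -7*(-7) = 49)
√(l(9) - 194) = √(49 - 194) = √(-145) = I*√145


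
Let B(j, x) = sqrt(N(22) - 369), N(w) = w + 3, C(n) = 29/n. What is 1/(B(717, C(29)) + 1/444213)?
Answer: 444213/67879865142937 - 394650378738*I*sqrt(86)/67879865142937 ≈ 6.5441e-9 - 0.053916*I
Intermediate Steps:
N(w) = 3 + w
B(j, x) = 2*I*sqrt(86) (B(j, x) = sqrt((3 + 22) - 369) = sqrt(25 - 369) = sqrt(-344) = 2*I*sqrt(86))
1/(B(717, C(29)) + 1/444213) = 1/(2*I*sqrt(86) + 1/444213) = 1/(1/444213 + 2*I*sqrt(86))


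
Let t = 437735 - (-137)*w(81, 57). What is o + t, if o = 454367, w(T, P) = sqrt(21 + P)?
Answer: 892102 + 137*sqrt(78) ≈ 8.9331e+5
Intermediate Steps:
t = 437735 + 137*sqrt(78) (t = 437735 - (-137)*sqrt(21 + 57) = 437735 - (-137)*sqrt(78) = 437735 + 137*sqrt(78) ≈ 4.3895e+5)
o + t = 454367 + (437735 + 137*sqrt(78)) = 892102 + 137*sqrt(78)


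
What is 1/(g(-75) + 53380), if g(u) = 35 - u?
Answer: 1/53490 ≈ 1.8695e-5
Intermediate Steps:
1/(g(-75) + 53380) = 1/((35 - 1*(-75)) + 53380) = 1/((35 + 75) + 53380) = 1/(110 + 53380) = 1/53490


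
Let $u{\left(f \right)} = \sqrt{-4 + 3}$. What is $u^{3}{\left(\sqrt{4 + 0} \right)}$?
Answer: $- i \approx - 1.0 i$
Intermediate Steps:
$u{\left(f \right)} = i$ ($u{\left(f \right)} = \sqrt{-1} = i$)
$u^{3}{\left(\sqrt{4 + 0} \right)} = i^{3} = - i$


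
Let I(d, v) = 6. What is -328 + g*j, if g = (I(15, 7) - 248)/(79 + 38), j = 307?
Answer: -112670/117 ≈ -962.99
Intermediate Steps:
g = -242/117 (g = (6 - 248)/(79 + 38) = -242/117 ≈ -2.0684)
-328 + g*j = -328 - 242/117*307 = -328 - 74294/117 = -112670/117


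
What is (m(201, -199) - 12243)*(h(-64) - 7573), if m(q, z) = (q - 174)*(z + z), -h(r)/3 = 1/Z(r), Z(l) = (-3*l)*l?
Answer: 713095951923/4096 ≈ 1.7410e+8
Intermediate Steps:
Z(l) = -3*l²
h(r) = r⁻² (h(r) = -3*(-1/(3*r²)) = -(-1)/r² = r⁻²)
m(q, z) = 2*z*(-174 + q) (m(q, z) = (-174 + q)*(2*z) = 2*z*(-174 + q))
(m(201, -199) - 12243)*(h(-64) - 7573) = (2*(-199)*(-174 + 201) - 12243)*((-64)⁻² - 7573) = (2*(-199)*27 - 12243)*(1/4096 - 7573) = (-10746 - 12243)*(-31019007/4096) = -22989*(-31019007/4096) = 713095951923/4096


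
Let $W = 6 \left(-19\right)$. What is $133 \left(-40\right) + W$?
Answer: $-5434$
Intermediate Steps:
$W = -114$
$133 \left(-40\right) + W = 133 \left(-40\right) - 114 = -5320 - 114 = -5434$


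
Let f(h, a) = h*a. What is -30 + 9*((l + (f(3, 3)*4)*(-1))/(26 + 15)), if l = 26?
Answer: -1320/41 ≈ -32.195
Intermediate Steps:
f(h, a) = a*h
-30 + 9*((l + (f(3, 3)*4)*(-1))/(26 + 15)) = -30 + 9*((26 + ((3*3)*4)*(-1))/(26 + 15)) = -30 + 9*((26 + (9*4)*(-1))/41) = -30 + 9*((26 + 36*(-1))*(1/41)) = -30 + 9*((26 - 36)*(1/41)) = -30 + 9*(-10*1/41) = -30 + 9*(-10/41) = -30 - 90/41 = -1320/41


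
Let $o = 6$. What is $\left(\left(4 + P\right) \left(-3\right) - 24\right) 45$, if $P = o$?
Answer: $-2430$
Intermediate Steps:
$P = 6$
$\left(\left(4 + P\right) \left(-3\right) - 24\right) 45 = \left(\left(4 + 6\right) \left(-3\right) - 24\right) 45 = \left(10 \left(-3\right) - 24\right) 45 = \left(-30 - 24\right) 45 = \left(-54\right) 45 = -2430$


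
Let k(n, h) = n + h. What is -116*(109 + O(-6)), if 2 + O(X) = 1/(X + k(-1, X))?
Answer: -161240/13 ≈ -12403.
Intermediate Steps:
k(n, h) = h + n
O(X) = -2 + 1/(-1 + 2*X) (O(X) = -2 + 1/(X + (X - 1)) = -2 + 1/(X + (-1 + X)) = -2 + 1/(-1 + 2*X))
-116*(109 + O(-6)) = -116*(109 + (3 - 4*(-6))/(-1 + 2*(-6))) = -116*(109 + (3 + 24)/(-1 - 12)) = -116*(109 + 27/(-13)) = -116*(109 - 1/13*27) = -116*(109 - 27/13) = -116*1390/13 = -161240/13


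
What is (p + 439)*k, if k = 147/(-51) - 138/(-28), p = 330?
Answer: 374503/238 ≈ 1573.5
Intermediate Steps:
k = 487/238 (k = 147*(-1/51) - 138*(-1/28) = -49/17 + 69/14 = 487/238 ≈ 2.0462)
(p + 439)*k = (330 + 439)*(487/238) = 769*(487/238) = 374503/238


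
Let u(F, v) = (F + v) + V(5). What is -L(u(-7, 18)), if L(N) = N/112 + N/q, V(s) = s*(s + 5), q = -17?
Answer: 5795/1904 ≈ 3.0436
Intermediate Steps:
V(s) = s*(5 + s)
u(F, v) = 50 + F + v (u(F, v) = (F + v) + 5*(5 + 5) = (F + v) + 5*10 = (F + v) + 50 = 50 + F + v)
L(N) = -95*N/1904 (L(N) = N/112 + N/(-17) = N*(1/112) + N*(-1/17) = N/112 - N/17 = -95*N/1904)
-L(u(-7, 18)) = -(-95)*(50 - 7 + 18)/1904 = -(-95)*61/1904 = -1*(-5795/1904) = 5795/1904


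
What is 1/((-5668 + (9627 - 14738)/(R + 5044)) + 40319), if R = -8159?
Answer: 3115/107942976 ≈ 2.8858e-5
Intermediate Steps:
1/((-5668 + (9627 - 14738)/(R + 5044)) + 40319) = 1/((-5668 + (9627 - 14738)/(-8159 + 5044)) + 40319) = 1/((-5668 - 5111/(-3115)) + 40319) = 1/((-5668 - 5111*(-1/3115)) + 40319) = 1/((-5668 + 5111/3115) + 40319) = 1/(-17650709/3115 + 40319) = 1/(107942976/3115) = 3115/107942976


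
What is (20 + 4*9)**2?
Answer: 3136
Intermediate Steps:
(20 + 4*9)**2 = (20 + 36)**2 = 56**2 = 3136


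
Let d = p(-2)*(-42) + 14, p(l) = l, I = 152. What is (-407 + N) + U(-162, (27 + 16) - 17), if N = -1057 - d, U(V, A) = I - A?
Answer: -1436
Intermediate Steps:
U(V, A) = 152 - A
d = 98 (d = -2*(-42) + 14 = 84 + 14 = 98)
N = -1155 (N = -1057 - 1*98 = -1057 - 98 = -1155)
(-407 + N) + U(-162, (27 + 16) - 17) = (-407 - 1155) + (152 - ((27 + 16) - 17)) = -1562 + (152 - (43 - 17)) = -1562 + (152 - 1*26) = -1562 + (152 - 26) = -1562 + 126 = -1436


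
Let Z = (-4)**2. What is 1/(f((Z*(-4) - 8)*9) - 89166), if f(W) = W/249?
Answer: -83/7400994 ≈ -1.1215e-5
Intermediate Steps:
Z = 16
f(W) = W/249 (f(W) = W*(1/249) = W/249)
1/(f((Z*(-4) - 8)*9) - 89166) = 1/(((16*(-4) - 8)*9)/249 - 89166) = 1/(((-64 - 8)*9)/249 - 89166) = 1/((-72*9)/249 - 89166) = 1/((1/249)*(-648) - 89166) = 1/(-216/83 - 89166) = 1/(-7400994/83) = -83/7400994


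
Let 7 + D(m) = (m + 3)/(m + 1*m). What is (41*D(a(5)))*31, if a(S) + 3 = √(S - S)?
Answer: -8897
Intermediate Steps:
a(S) = -3 (a(S) = -3 + √(S - S) = -3 + √0 = -3 + 0 = -3)
D(m) = -7 + (3 + m)/(2*m) (D(m) = -7 + (m + 3)/(m + 1*m) = -7 + (3 + m)/(m + m) = -7 + (3 + m)/((2*m)) = -7 + (3 + m)*(1/(2*m)) = -7 + (3 + m)/(2*m))
(41*D(a(5)))*31 = (41*((½)*(3 - 13*(-3))/(-3)))*31 = (41*((½)*(-⅓)*(3 + 39)))*31 = (41*((½)*(-⅓)*42))*31 = (41*(-7))*31 = -287*31 = -8897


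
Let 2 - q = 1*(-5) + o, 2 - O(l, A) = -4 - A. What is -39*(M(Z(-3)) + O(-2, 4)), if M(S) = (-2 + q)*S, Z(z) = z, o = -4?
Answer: 663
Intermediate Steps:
O(l, A) = 6 + A (O(l, A) = 2 - (-4 - A) = 2 + (4 + A) = 6 + A)
q = 11 (q = 2 - (1*(-5) - 4) = 2 - (-5 - 4) = 2 - 1*(-9) = 2 + 9 = 11)
M(S) = 9*S (M(S) = (-2 + 11)*S = 9*S)
-39*(M(Z(-3)) + O(-2, 4)) = -39*(9*(-3) + (6 + 4)) = -39*(-27 + 10) = -39*(-17) = 663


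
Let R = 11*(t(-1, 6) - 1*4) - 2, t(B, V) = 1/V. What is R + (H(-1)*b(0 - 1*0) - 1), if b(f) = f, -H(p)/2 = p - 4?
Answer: -271/6 ≈ -45.167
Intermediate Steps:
H(p) = 8 - 2*p (H(p) = -2*(p - 4) = -2*(-4 + p) = 8 - 2*p)
R = -265/6 (R = 11*(1/6 - 1*4) - 2 = 11*(1/6 - 4) - 2 = 11*(-23/6) - 2 = -253/6 - 2 = -265/6 ≈ -44.167)
R + (H(-1)*b(0 - 1*0) - 1) = -265/6 + ((8 - 2*(-1))*(0 - 1*0) - 1) = -265/6 + ((8 + 2)*(0 + 0) - 1) = -265/6 + (10*0 - 1) = -265/6 + (0 - 1) = -265/6 - 1 = -271/6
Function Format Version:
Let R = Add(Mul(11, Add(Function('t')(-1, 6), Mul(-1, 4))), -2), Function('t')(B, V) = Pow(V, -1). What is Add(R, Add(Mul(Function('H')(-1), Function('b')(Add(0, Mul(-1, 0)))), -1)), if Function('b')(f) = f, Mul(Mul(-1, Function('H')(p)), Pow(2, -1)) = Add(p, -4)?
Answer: Rational(-271, 6) ≈ -45.167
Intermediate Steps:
Function('H')(p) = Add(8, Mul(-2, p)) (Function('H')(p) = Mul(-2, Add(p, -4)) = Mul(-2, Add(-4, p)) = Add(8, Mul(-2, p)))
R = Rational(-265, 6) (R = Add(Mul(11, Add(Pow(6, -1), Mul(-1, 4))), -2) = Add(Mul(11, Add(Rational(1, 6), -4)), -2) = Add(Mul(11, Rational(-23, 6)), -2) = Add(Rational(-253, 6), -2) = Rational(-265, 6) ≈ -44.167)
Add(R, Add(Mul(Function('H')(-1), Function('b')(Add(0, Mul(-1, 0)))), -1)) = Add(Rational(-265, 6), Add(Mul(Add(8, Mul(-2, -1)), Add(0, Mul(-1, 0))), -1)) = Add(Rational(-265, 6), Add(Mul(Add(8, 2), Add(0, 0)), -1)) = Add(Rational(-265, 6), Add(Mul(10, 0), -1)) = Add(Rational(-265, 6), Add(0, -1)) = Add(Rational(-265, 6), -1) = Rational(-271, 6)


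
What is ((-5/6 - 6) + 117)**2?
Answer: 436921/36 ≈ 12137.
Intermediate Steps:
((-5/6 - 6) + 117)**2 = (-41/6 + 117)**2 = (661/6)**2 = 436921/36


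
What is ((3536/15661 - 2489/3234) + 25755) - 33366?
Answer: -385506991619/50647674 ≈ -7611.5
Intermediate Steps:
((3536/15661 - 2489/3234) + 25755) - 33366 = (-27544805/50647674 + 25755) - 33366 = 1304403299065/50647674 - 33366 = -385506991619/50647674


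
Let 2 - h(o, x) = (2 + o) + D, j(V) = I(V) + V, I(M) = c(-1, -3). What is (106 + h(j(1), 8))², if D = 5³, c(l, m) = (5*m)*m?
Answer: 4225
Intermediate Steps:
c(l, m) = 5*m²
I(M) = 45 (I(M) = 5*(-3)² = 5*9 = 45)
D = 125
j(V) = 45 + V
h(o, x) = -125 - o (h(o, x) = 2 - ((2 + o) + 125) = 2 - (127 + o) = 2 + (-127 - o) = -125 - o)
(106 + h(j(1), 8))² = (106 + (-125 - (45 + 1)))² = (106 + (-125 - 1*46))² = (106 + (-125 - 46))² = (106 - 171)² = (-65)² = 4225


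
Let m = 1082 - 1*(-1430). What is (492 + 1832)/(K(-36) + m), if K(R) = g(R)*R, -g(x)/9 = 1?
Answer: 581/709 ≈ 0.81946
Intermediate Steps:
g(x) = -9 (g(x) = -9*1 = -9)
m = 2512 (m = 1082 + 1430 = 2512)
K(R) = -9*R
(492 + 1832)/(K(-36) + m) = (492 + 1832)/(-9*(-36) + 2512) = 2324/(324 + 2512) = 2324/2836 = 2324*(1/2836) = 581/709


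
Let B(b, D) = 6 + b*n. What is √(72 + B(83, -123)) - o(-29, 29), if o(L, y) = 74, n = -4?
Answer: -74 + I*√254 ≈ -74.0 + 15.937*I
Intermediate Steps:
B(b, D) = 6 - 4*b (B(b, D) = 6 + b*(-4) = 6 - 4*b)
√(72 + B(83, -123)) - o(-29, 29) = √(72 + (6 - 4*83)) - 1*74 = √(72 + (6 - 332)) - 74 = √(72 - 326) - 74 = √(-254) - 74 = I*√254 - 74 = -74 + I*√254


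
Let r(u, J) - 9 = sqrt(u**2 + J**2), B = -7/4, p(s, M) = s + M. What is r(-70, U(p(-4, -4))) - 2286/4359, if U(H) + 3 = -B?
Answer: 12315/1453 + 5*sqrt(3137)/4 ≈ 78.487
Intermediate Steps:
p(s, M) = M + s
B = -7/4 (B = -7*1/4 = -7/4 ≈ -1.7500)
U(H) = -5/4 (U(H) = -3 - 1*(-7/4) = -3 + 7/4 = -5/4)
r(u, J) = 9 + sqrt(J**2 + u**2) (r(u, J) = 9 + sqrt(u**2 + J**2) = 9 + sqrt(J**2 + u**2))
r(-70, U(p(-4, -4))) - 2286/4359 = (9 + sqrt((-5/4)**2 + (-70)**2)) - 2286/4359 = (9 + sqrt(25/16 + 4900)) - 2286*1/4359 = (9 + sqrt(78425/16)) - 762/1453 = (9 + 5*sqrt(3137)/4) - 762/1453 = 12315/1453 + 5*sqrt(3137)/4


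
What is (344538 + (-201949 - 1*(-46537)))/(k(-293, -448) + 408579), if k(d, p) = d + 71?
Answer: 21014/45373 ≈ 0.46314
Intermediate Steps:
k(d, p) = 71 + d
(344538 + (-201949 - 1*(-46537)))/(k(-293, -448) + 408579) = (344538 + (-201949 - 1*(-46537)))/((71 - 293) + 408579) = (344538 + (-201949 + 46537))/(-222 + 408579) = (344538 - 155412)/408357 = 189126*(1/408357) = 21014/45373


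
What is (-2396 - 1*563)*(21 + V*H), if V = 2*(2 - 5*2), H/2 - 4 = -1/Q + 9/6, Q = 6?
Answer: 1328591/3 ≈ 4.4286e+5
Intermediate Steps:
H = 32/3 (H = 8 + 2*(-1/6 + 9/6) = 8 + 2*(-1*1/6 + 9*(1/6)) = 8 + 2*(-1/6 + 3/2) = 8 + 2*(4/3) = 8 + 8/3 = 32/3 ≈ 10.667)
V = -16 (V = 2*(2 - 10) = 2*(-8) = -16)
(-2396 - 1*563)*(21 + V*H) = (-2396 - 1*563)*(21 - 16*32/3) = (-2396 - 563)*(21 - 512/3) = -2959*(-449/3) = 1328591/3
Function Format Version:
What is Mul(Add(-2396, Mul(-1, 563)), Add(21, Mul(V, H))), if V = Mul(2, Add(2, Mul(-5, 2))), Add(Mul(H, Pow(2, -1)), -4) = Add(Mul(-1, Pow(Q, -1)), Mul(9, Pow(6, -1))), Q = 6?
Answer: Rational(1328591, 3) ≈ 4.4286e+5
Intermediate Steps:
H = Rational(32, 3) (H = Add(8, Mul(2, Add(Mul(-1, Pow(6, -1)), Mul(9, Pow(6, -1))))) = Add(8, Mul(2, Add(Mul(-1, Rational(1, 6)), Mul(9, Rational(1, 6))))) = Add(8, Mul(2, Add(Rational(-1, 6), Rational(3, 2)))) = Add(8, Mul(2, Rational(4, 3))) = Add(8, Rational(8, 3)) = Rational(32, 3) ≈ 10.667)
V = -16 (V = Mul(2, Add(2, -10)) = Mul(2, -8) = -16)
Mul(Add(-2396, Mul(-1, 563)), Add(21, Mul(V, H))) = Mul(Add(-2396, Mul(-1, 563)), Add(21, Mul(-16, Rational(32, 3)))) = Mul(Add(-2396, -563), Add(21, Rational(-512, 3))) = Mul(-2959, Rational(-449, 3)) = Rational(1328591, 3)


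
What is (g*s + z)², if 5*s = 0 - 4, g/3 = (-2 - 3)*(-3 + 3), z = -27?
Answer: 729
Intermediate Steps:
g = 0 (g = 3*((-2 - 3)*(-3 + 3)) = 3*(-5*0) = 3*0 = 0)
s = -⅘ (s = (0 - 4)/5 = (⅕)*(-4) = -⅘ ≈ -0.80000)
(g*s + z)² = (0*(-⅘) - 27)² = (0 - 27)² = (-27)² = 729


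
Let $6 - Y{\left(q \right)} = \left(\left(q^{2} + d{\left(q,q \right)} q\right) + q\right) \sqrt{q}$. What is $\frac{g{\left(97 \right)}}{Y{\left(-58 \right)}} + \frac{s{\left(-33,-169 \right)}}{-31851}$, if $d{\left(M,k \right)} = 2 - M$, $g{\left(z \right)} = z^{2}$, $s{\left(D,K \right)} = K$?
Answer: $\frac{116382655}{3107319858} - \frac{272861 i \sqrt{58}}{292674} \approx 0.037454 - 7.1002 i$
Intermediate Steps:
$Y{\left(q \right)} = 6 - \sqrt{q} \left(q + q^{2} + q \left(2 - q\right)\right)$ ($Y{\left(q \right)} = 6 - \left(\left(q^{2} + \left(2 - q\right) q\right) + q\right) \sqrt{q} = 6 - \left(\left(q^{2} + q \left(2 - q\right)\right) + q\right) \sqrt{q} = 6 - \left(q + q^{2} + q \left(2 - q\right)\right) \sqrt{q} = 6 - \sqrt{q} \left(q + q^{2} + q \left(2 - q\right)\right)$)
$\frac{g{\left(97 \right)}}{Y{\left(-58 \right)}} + \frac{s{\left(-33,-169 \right)}}{-31851} = \frac{97^{2}}{6 - 3 \left(-58\right)^{\frac{3}{2}}} - \frac{169}{-31851} = \frac{9409}{6 - 3 \left(- 58 i \sqrt{58}\right)} - - \frac{169}{31851} = \frac{9409}{6 + 174 i \sqrt{58}} + \frac{169}{31851} = \frac{169}{31851} + \frac{9409}{6 + 174 i \sqrt{58}}$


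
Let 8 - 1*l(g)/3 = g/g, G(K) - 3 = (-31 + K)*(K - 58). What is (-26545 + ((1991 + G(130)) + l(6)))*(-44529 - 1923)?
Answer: 808357704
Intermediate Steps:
G(K) = 3 + (-58 + K)*(-31 + K) (G(K) = 3 + (-31 + K)*(K - 58) = 3 + (-31 + K)*(-58 + K) = 3 + (-58 + K)*(-31 + K))
l(g) = 21 (l(g) = 24 - 3*g/g = 24 - 3*1 = 24 - 3 = 21)
(-26545 + ((1991 + G(130)) + l(6)))*(-44529 - 1923) = (-26545 + ((1991 + (1801 + 130² - 89*130)) + 21))*(-44529 - 1923) = (-26545 + ((1991 + (1801 + 16900 - 11570)) + 21))*(-46452) = (-26545 + ((1991 + 7131) + 21))*(-46452) = (-26545 + (9122 + 21))*(-46452) = (-26545 + 9143)*(-46452) = -17402*(-46452) = 808357704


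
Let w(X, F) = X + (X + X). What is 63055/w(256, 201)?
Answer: 63055/768 ≈ 82.103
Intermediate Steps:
w(X, F) = 3*X (w(X, F) = X + 2*X = 3*X)
63055/w(256, 201) = 63055/((3*256)) = 63055/768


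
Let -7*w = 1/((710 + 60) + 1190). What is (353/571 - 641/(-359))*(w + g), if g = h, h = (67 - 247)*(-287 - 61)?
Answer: 211734642828831/1406224540 ≈ 1.5057e+5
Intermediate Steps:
h = 62640 (h = -180*(-348) = 62640)
g = 62640
w = -1/13720 (w = -1/(7*((710 + 60) + 1190)) = -1/(7*(770 + 1190)) = -⅐/1960 = -⅐*1/1960 = -1/13720 ≈ -7.2886e-5)
(353/571 - 641/(-359))*(w + g) = (353/571 - 641/(-359))*(-1/13720 + 62640) = (353*(1/571) - 641*(-1/359))*(859420799/13720) = (353/571 + 641/359)*(859420799/13720) = (492738/204989)*(859420799/13720) = 211734642828831/1406224540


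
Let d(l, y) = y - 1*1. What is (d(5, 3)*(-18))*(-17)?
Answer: 612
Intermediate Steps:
d(l, y) = -1 + y (d(l, y) = y - 1 = -1 + y)
(d(5, 3)*(-18))*(-17) = ((-1 + 3)*(-18))*(-17) = (2*(-18))*(-17) = -36*(-17) = 612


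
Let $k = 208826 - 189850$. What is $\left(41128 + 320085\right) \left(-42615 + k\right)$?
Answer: $-8538714107$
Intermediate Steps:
$k = 18976$
$\left(41128 + 320085\right) \left(-42615 + k\right) = \left(41128 + 320085\right) \left(-42615 + 18976\right) = 361213 \left(-23639\right) = -8538714107$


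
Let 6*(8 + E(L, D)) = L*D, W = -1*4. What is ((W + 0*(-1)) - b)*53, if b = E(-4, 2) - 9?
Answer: 2279/3 ≈ 759.67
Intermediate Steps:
W = -4
E(L, D) = -8 + D*L/6 (E(L, D) = -8 + (L*D)/6 = -8 + (D*L)/6 = -8 + D*L/6)
b = -55/3 (b = (-8 + (1/6)*2*(-4)) - 9 = (-8 - 4/3) - 9 = -28/3 - 9 = -55/3 ≈ -18.333)
((W + 0*(-1)) - b)*53 = ((-4 + 0*(-1)) - 1*(-55/3))*53 = ((-4 + 0) + 55/3)*53 = (-4 + 55/3)*53 = (43/3)*53 = 2279/3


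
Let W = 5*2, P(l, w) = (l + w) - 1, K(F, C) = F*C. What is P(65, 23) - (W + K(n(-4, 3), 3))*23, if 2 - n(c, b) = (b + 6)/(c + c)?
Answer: -2869/8 ≈ -358.63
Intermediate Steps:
n(c, b) = 2 - (6 + b)/(2*c) (n(c, b) = 2 - (b + 6)/(c + c) = 2 - (6 + b)/(2*c))
K(F, C) = C*F
P(l, w) = -1 + l + w
W = 10
P(65, 23) - (W + K(n(-4, 3), 3))*23 = (-1 + 65 + 23) - (10 + 3*((½)*(-6 - 1*3 + 4*(-4))/(-4)))*23 = 87 - (10 + 3*((½)*(-¼)*(-6 - 3 - 16)))*23 = 87 - (10 + 3*((½)*(-¼)*(-25)))*23 = 87 - (10 + 3*(25/8))*23 = 87 - (10 + 75/8)*23 = 87 - 155*23/8 = 87 - 1*3565/8 = 87 - 3565/8 = -2869/8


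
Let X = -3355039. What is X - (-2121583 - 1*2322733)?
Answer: 1089277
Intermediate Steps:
X - (-2121583 - 1*2322733) = -3355039 - (-2121583 - 1*2322733) = -3355039 - (-2121583 - 2322733) = -3355039 - 1*(-4444316) = -3355039 + 4444316 = 1089277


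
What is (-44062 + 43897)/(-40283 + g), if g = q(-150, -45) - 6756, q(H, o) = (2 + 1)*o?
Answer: 165/47174 ≈ 0.0034977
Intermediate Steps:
q(H, o) = 3*o
g = -6891 (g = 3*(-45) - 6756 = -135 - 6756 = -6891)
(-44062 + 43897)/(-40283 + g) = (-44062 + 43897)/(-40283 - 6891) = -165/(-47174) = -165*(-1/47174) = 165/47174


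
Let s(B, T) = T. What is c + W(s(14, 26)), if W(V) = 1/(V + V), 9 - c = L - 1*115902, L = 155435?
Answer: -2055247/52 ≈ -39524.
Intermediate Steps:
c = -39524 (c = 9 - (155435 - 1*115902) = 9 - (155435 - 115902) = 9 - 1*39533 = 9 - 39533 = -39524)
W(V) = 1/(2*V)
c + W(s(14, 26)) = -39524 + (½)/26 = -39524 + (½)*(1/26) = -39524 + 1/52 = -2055247/52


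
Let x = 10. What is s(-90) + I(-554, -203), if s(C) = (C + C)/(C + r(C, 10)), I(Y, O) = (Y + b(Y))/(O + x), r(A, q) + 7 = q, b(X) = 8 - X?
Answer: 11348/5597 ≈ 2.0275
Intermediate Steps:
r(A, q) = -7 + q
I(Y, O) = 8/(10 + O) (I(Y, O) = (Y + (8 - Y))/(O + 10) = 8/(10 + O))
s(C) = 2*C/(3 + C) (s(C) = (C + C)/(C + (-7 + 10)) = (2*C)/(C + 3) = (2*C)/(3 + C) = 2*C/(3 + C))
s(-90) + I(-554, -203) = 2*(-90)/(3 - 90) + 8/(10 - 203) = 2*(-90)/(-87) + 8/(-193) = 2*(-90)*(-1/87) + 8*(-1/193) = 60/29 - 8/193 = 11348/5597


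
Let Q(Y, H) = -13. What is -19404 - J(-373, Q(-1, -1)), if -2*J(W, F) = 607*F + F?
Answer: -23356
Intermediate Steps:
J(W, F) = -304*F (J(W, F) = -(607*F + F)/2 = -304*F)
-19404 - J(-373, Q(-1, -1)) = -19404 - (-304)*(-13) = -19404 - 1*3952 = -19404 - 3952 = -23356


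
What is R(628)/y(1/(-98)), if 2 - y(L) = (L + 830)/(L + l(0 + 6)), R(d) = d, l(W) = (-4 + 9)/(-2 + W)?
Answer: -12717/13516 ≈ -0.94088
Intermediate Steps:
l(W) = 5/(-2 + W)
y(L) = 2 - (830 + L)/(5/4 + L) (y(L) = 2 - (L + 830)/(L + 5/(-2 + (0 + 6))) = 2 - (830 + L)/(L + 5/(-2 + 6)) = 2 - (830 + L)/(L + 5/4) = 2 - (830 + L)/(5/4 + L))
R(628)/y(1/(-98)) = 628/((2*(-1655 + 2/(-98))/(5 + 4/(-98)))) = 628/((2*(-1655 + 2*(-1/98))/(5 + 4*(-1/98)))) = 628/((2*(-1655 - 1/49)/(5 - 2/49))) = 628/((2*(-81096/49)/(243/49))) = 628/((2*(49/243)*(-81096/49))) = 628/(-54064/81) = 628*(-81/54064) = -12717/13516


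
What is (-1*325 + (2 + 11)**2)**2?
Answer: 24336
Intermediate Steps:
(-1*325 + (2 + 11)**2)**2 = (-325 + 13**2)**2 = (-325 + 169)**2 = (-156)**2 = 24336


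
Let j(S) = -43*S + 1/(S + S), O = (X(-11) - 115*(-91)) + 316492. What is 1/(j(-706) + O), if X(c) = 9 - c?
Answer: 1412/504557019 ≈ 2.7985e-6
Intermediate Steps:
O = 326977 (O = ((9 - 1*(-11)) - 115*(-91)) + 316492 = ((9 + 11) + 10465) + 316492 = (20 + 10465) + 316492 = 10485 + 316492 = 326977)
j(S) = 1/(2*S) - 43*S (j(S) = -43*S + 1/(2*S) = 1/(2*S) - 43*S)
1/(j(-706) + O) = 1/(((½)/(-706) - 43*(-706)) + 326977) = 1/(((½)*(-1/706) + 30358) + 326977) = 1/((-1/1412 + 30358) + 326977) = 1/(42865495/1412 + 326977) = 1/(504557019/1412) = 1412/504557019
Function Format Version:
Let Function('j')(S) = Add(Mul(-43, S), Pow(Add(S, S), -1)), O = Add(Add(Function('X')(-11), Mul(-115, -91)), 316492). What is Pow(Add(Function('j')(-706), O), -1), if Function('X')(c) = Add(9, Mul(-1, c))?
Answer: Rational(1412, 504557019) ≈ 2.7985e-6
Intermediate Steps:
O = 326977 (O = Add(Add(Add(9, Mul(-1, -11)), Mul(-115, -91)), 316492) = Add(Add(Add(9, 11), 10465), 316492) = Add(Add(20, 10465), 316492) = Add(10485, 316492) = 326977)
Function('j')(S) = Add(Mul(Rational(1, 2), Pow(S, -1)), Mul(-43, S)) (Function('j')(S) = Add(Mul(-43, S), Pow(Mul(2, S), -1)) = Add(Mul(-43, S), Mul(Rational(1, 2), Pow(S, -1))) = Add(Mul(Rational(1, 2), Pow(S, -1)), Mul(-43, S)))
Pow(Add(Function('j')(-706), O), -1) = Pow(Add(Add(Mul(Rational(1, 2), Pow(-706, -1)), Mul(-43, -706)), 326977), -1) = Pow(Add(Add(Mul(Rational(1, 2), Rational(-1, 706)), 30358), 326977), -1) = Pow(Add(Add(Rational(-1, 1412), 30358), 326977), -1) = Pow(Add(Rational(42865495, 1412), 326977), -1) = Pow(Rational(504557019, 1412), -1) = Rational(1412, 504557019)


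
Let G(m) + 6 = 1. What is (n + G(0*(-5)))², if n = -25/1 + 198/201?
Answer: 3779136/4489 ≈ 841.87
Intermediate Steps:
G(m) = -5 (G(m) = -6 + 1 = -5)
n = -1609/67 (n = -25*1 + 198*(1/201) = -25 + 66/67 = -1609/67 ≈ -24.015)
(n + G(0*(-5)))² = (-1609/67 - 5)² = (-1944/67)² = 3779136/4489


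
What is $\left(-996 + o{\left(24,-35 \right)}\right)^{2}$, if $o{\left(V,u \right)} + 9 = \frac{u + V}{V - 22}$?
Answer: $\frac{4084441}{4} \approx 1.0211 \cdot 10^{6}$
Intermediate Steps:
$o{\left(V,u \right)} = -9 + \frac{V + u}{-22 + V}$ ($o{\left(V,u \right)} = -9 + \frac{u + V}{V - 22} = -9 + \frac{V + u}{-22 + V}$)
$\left(-996 + o{\left(24,-35 \right)}\right)^{2} = \left(-996 + \frac{198 - 35 - 192}{-22 + 24}\right)^{2} = \left(-996 + \frac{198 - 35 - 192}{2}\right)^{2} = \left(-996 + \frac{1}{2} \left(-29\right)\right)^{2} = \left(-996 - \frac{29}{2}\right)^{2} = \left(- \frac{2021}{2}\right)^{2} = \frac{4084441}{4}$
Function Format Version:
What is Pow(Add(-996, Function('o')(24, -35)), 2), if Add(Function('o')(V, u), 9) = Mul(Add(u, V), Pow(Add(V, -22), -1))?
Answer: Rational(4084441, 4) ≈ 1.0211e+6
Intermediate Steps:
Function('o')(V, u) = Add(-9, Mul(Pow(Add(-22, V), -1), Add(V, u))) (Function('o')(V, u) = Add(-9, Mul(Add(u, V), Pow(Add(V, -22), -1))) = Add(-9, Mul(Add(V, u), Pow(Add(-22, V), -1))) = Add(-9, Mul(Pow(Add(-22, V), -1), Add(V, u))))
Pow(Add(-996, Function('o')(24, -35)), 2) = Pow(Add(-996, Mul(Pow(Add(-22, 24), -1), Add(198, -35, Mul(-8, 24)))), 2) = Pow(Add(-996, Mul(Pow(2, -1), Add(198, -35, -192))), 2) = Pow(Add(-996, Mul(Rational(1, 2), -29)), 2) = Pow(Add(-996, Rational(-29, 2)), 2) = Pow(Rational(-2021, 2), 2) = Rational(4084441, 4)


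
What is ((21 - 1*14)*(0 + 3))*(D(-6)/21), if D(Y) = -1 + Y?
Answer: -7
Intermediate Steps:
((21 - 1*14)*(0 + 3))*(D(-6)/21) = ((21 - 1*14)*(0 + 3))*((-1 - 6)/21) = ((21 - 14)*3)*(-7*1/21) = (7*3)*(-⅓) = 21*(-⅓) = -7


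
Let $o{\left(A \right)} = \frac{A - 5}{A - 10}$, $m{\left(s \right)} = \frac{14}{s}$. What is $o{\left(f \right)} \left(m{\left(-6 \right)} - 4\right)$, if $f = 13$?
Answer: $- \frac{152}{9} \approx -16.889$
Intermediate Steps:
$o{\left(A \right)} = \frac{-5 + A}{-10 + A}$
$o{\left(f \right)} \left(m{\left(-6 \right)} - 4\right) = \frac{-5 + 13}{-10 + 13} \left(\frac{14}{-6} - 4\right) = \frac{1}{3} \cdot 8 \left(14 \left(- \frac{1}{6}\right) - 4\right) = \frac{1}{3} \cdot 8 \left(- \frac{7}{3} - 4\right) = \frac{8}{3} \left(- \frac{19}{3}\right) = - \frac{152}{9}$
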